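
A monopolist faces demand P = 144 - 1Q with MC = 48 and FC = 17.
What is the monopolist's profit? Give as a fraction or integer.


MR = MC: 144 - 2Q = 48
Q* = 48
P* = 144 - 1*48 = 96
Profit = (P* - MC)*Q* - FC
= (96 - 48)*48 - 17
= 48*48 - 17
= 2304 - 17 = 2287

2287


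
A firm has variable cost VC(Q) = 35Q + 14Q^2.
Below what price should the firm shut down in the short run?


AVC(Q) = VC(Q)/Q = 35 + 14Q
AVC is increasing in Q, so minimum AVC is at Q -> 0+.
Min AVC = 35
The firm should shut down if P < 35.

35


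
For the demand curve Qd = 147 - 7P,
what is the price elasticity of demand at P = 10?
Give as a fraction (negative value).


dQ/dP = -7
At P = 10: Q = 147 - 7*10 = 77
E = (dQ/dP)(P/Q) = (-7)(10/77) = -10/11

-10/11


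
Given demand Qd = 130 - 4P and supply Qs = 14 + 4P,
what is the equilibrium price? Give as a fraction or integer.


At equilibrium, Qd = Qs.
130 - 4P = 14 + 4P
130 - 14 = 4P + 4P
116 = 8P
P* = 116/8 = 29/2

29/2


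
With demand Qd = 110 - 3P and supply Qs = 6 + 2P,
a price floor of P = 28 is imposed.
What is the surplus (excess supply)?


At P = 28:
Qd = 110 - 3*28 = 26
Qs = 6 + 2*28 = 62
Surplus = Qs - Qd = 62 - 26 = 36

36


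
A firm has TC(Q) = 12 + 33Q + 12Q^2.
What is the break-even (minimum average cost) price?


AC(Q) = 12/Q + 33 + 12Q
To minimize: dAC/dQ = -12/Q^2 + 12 = 0
Q^2 = 12/12 = 1
Q* = 1
Min AC = 12/1 + 33 + 12*1
Min AC = 12 + 33 + 12 = 57

57


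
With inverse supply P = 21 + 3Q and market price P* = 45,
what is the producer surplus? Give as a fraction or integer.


Minimum supply price (at Q=0): P_min = 21
Quantity supplied at P* = 45:
Q* = (45 - 21)/3 = 8
PS = (1/2) * Q* * (P* - P_min)
PS = (1/2) * 8 * (45 - 21)
PS = (1/2) * 8 * 24 = 96

96


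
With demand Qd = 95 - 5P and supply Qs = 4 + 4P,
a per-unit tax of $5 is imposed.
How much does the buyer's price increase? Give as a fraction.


With a per-unit tax, the buyer's price increase depends on relative slopes.
Supply slope: d = 4, Demand slope: b = 5
Buyer's price increase = d * tax / (b + d)
= 4 * 5 / (5 + 4)
= 20 / 9 = 20/9

20/9


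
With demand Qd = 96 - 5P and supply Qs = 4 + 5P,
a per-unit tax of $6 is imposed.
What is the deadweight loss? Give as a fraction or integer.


Pre-tax equilibrium quantity: Q* = 50
Post-tax equilibrium quantity: Q_tax = 35
Reduction in quantity: Q* - Q_tax = 15
DWL = (1/2) * tax * (Q* - Q_tax)
DWL = (1/2) * 6 * 15 = 45

45


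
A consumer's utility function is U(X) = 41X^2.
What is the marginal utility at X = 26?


MU = dU/dX = 41*2*X^(2-1)
MU = 82*X^1
At X = 26:
MU = 82 * 26^1
MU = 82 * 26 = 2132

2132


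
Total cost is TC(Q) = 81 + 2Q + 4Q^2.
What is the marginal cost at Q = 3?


MC = dTC/dQ = 2 + 2*4*Q
At Q = 3:
MC = 2 + 8*3
MC = 2 + 24 = 26

26


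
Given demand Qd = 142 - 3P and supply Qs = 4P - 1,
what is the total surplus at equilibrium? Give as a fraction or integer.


Find equilibrium: 142 - 3P = 4P - 1
142 + 1 = 7P
P* = 143/7 = 143/7
Q* = 4*143/7 - 1 = 565/7
Inverse demand: P = 142/3 - Q/3, so P_max = 142/3
Inverse supply: P = 1/4 + Q/4, so P_min = 1/4
CS = (1/2) * 565/7 * (142/3 - 143/7) = 319225/294
PS = (1/2) * 565/7 * (143/7 - 1/4) = 319225/392
TS = CS + PS = 319225/294 + 319225/392 = 319225/168

319225/168


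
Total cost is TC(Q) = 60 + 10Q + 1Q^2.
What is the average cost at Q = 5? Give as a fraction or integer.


TC(5) = 60 + 10*5 + 1*5^2
TC(5) = 60 + 50 + 25 = 135
AC = TC/Q = 135/5 = 27

27


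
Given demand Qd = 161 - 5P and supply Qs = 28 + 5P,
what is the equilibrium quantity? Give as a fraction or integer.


First find equilibrium price:
161 - 5P = 28 + 5P
P* = 133/10 = 133/10
Then substitute into demand:
Q* = 161 - 5 * 133/10 = 189/2

189/2


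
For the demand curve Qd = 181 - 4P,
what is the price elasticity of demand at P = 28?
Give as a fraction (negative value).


dQ/dP = -4
At P = 28: Q = 181 - 4*28 = 69
E = (dQ/dP)(P/Q) = (-4)(28/69) = -112/69

-112/69


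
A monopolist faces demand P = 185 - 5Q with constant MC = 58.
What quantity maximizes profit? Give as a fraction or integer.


TR = P*Q = (185 - 5Q)Q = 185Q - 5Q^2
MR = dTR/dQ = 185 - 10Q
Set MR = MC:
185 - 10Q = 58
127 = 10Q
Q* = 127/10 = 127/10

127/10


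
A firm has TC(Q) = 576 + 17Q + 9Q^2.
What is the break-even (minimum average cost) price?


AC(Q) = 576/Q + 17 + 9Q
To minimize: dAC/dQ = -576/Q^2 + 9 = 0
Q^2 = 576/9 = 64
Q* = 8
Min AC = 576/8 + 17 + 9*8
Min AC = 72 + 17 + 72 = 161

161


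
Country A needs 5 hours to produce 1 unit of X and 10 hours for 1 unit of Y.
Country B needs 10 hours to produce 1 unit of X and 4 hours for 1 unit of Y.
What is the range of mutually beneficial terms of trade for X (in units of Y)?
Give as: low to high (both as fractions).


Opportunity cost of X for Country A = hours_X / hours_Y = 5/10 = 1/2 units of Y
Opportunity cost of X for Country B = hours_X / hours_Y = 10/4 = 5/2 units of Y
Terms of trade must be between the two opportunity costs.
Range: 1/2 to 5/2

1/2 to 5/2


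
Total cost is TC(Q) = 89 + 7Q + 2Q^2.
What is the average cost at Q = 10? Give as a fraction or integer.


TC(10) = 89 + 7*10 + 2*10^2
TC(10) = 89 + 70 + 200 = 359
AC = TC/Q = 359/10 = 359/10

359/10


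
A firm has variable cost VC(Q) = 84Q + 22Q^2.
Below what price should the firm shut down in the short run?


AVC(Q) = VC(Q)/Q = 84 + 22Q
AVC is increasing in Q, so minimum AVC is at Q -> 0+.
Min AVC = 84
The firm should shut down if P < 84.

84


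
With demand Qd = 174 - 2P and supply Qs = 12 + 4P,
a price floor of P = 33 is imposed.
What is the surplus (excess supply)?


At P = 33:
Qd = 174 - 2*33 = 108
Qs = 12 + 4*33 = 144
Surplus = Qs - Qd = 144 - 108 = 36

36


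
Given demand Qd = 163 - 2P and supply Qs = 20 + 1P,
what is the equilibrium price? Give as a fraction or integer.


At equilibrium, Qd = Qs.
163 - 2P = 20 + 1P
163 - 20 = 2P + 1P
143 = 3P
P* = 143/3 = 143/3

143/3


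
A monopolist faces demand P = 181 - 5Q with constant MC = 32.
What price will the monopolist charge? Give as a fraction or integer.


MR = 181 - 10Q
Set MR = MC: 181 - 10Q = 32
Q* = 149/10
Substitute into demand:
P* = 181 - 5*149/10 = 213/2

213/2


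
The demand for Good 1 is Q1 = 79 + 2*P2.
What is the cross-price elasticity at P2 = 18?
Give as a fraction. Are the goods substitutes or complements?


dQ1/dP2 = 2
At P2 = 18: Q1 = 79 + 2*18 = 115
Exy = (dQ1/dP2)(P2/Q1) = 2 * 18 / 115 = 36/115
Since Exy > 0, the goods are substitutes.

36/115 (substitutes)


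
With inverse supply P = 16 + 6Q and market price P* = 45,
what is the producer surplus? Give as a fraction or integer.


Minimum supply price (at Q=0): P_min = 16
Quantity supplied at P* = 45:
Q* = (45 - 16)/6 = 29/6
PS = (1/2) * Q* * (P* - P_min)
PS = (1/2) * 29/6 * (45 - 16)
PS = (1/2) * 29/6 * 29 = 841/12

841/12


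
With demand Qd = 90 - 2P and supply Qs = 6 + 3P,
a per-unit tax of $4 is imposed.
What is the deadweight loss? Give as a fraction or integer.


Pre-tax equilibrium quantity: Q* = 282/5
Post-tax equilibrium quantity: Q_tax = 258/5
Reduction in quantity: Q* - Q_tax = 24/5
DWL = (1/2) * tax * (Q* - Q_tax)
DWL = (1/2) * 4 * 24/5 = 48/5

48/5


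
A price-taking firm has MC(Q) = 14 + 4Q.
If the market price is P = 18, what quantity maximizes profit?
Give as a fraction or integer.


In perfect competition, profit is maximized where P = MC.
18 = 14 + 4Q
4 = 4Q
Q* = 4/4 = 1

1


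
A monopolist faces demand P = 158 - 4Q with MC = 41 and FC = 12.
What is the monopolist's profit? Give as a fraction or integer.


MR = MC: 158 - 8Q = 41
Q* = 117/8
P* = 158 - 4*117/8 = 199/2
Profit = (P* - MC)*Q* - FC
= (199/2 - 41)*117/8 - 12
= 117/2*117/8 - 12
= 13689/16 - 12 = 13497/16

13497/16


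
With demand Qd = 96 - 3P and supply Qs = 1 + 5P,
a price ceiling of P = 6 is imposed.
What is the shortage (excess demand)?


At P = 6:
Qd = 96 - 3*6 = 78
Qs = 1 + 5*6 = 31
Shortage = Qd - Qs = 78 - 31 = 47

47


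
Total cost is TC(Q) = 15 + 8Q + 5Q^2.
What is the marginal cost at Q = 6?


MC = dTC/dQ = 8 + 2*5*Q
At Q = 6:
MC = 8 + 10*6
MC = 8 + 60 = 68

68


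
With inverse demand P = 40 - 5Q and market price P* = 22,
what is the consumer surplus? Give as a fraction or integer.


Maximum willingness to pay (at Q=0): P_max = 40
Quantity demanded at P* = 22:
Q* = (40 - 22)/5 = 18/5
CS = (1/2) * Q* * (P_max - P*)
CS = (1/2) * 18/5 * (40 - 22)
CS = (1/2) * 18/5 * 18 = 162/5

162/5


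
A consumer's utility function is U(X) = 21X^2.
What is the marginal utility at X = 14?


MU = dU/dX = 21*2*X^(2-1)
MU = 42*X^1
At X = 14:
MU = 42 * 14^1
MU = 42 * 14 = 588

588


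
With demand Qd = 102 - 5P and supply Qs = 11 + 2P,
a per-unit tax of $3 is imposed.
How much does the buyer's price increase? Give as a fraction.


With a per-unit tax, the buyer's price increase depends on relative slopes.
Supply slope: d = 2, Demand slope: b = 5
Buyer's price increase = d * tax / (b + d)
= 2 * 3 / (5 + 2)
= 6 / 7 = 6/7

6/7


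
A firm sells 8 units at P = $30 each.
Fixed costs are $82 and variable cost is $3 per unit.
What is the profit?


Total Revenue = P * Q = 30 * 8 = $240
Total Cost = FC + VC*Q = 82 + 3*8 = $106
Profit = TR - TC = 240 - 106 = $134

$134


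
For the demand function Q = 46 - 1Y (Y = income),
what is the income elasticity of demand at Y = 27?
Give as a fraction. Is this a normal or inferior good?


dQ/dY = -1
At Y = 27: Q = 46 - 1*27 = 19
Ey = (dQ/dY)(Y/Q) = -1 * 27 / 19 = -27/19
Since Ey < 0, this is a inferior good.

-27/19 (inferior good)


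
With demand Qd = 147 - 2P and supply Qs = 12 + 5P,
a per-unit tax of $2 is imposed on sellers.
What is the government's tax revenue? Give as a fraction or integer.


With tax on sellers, new supply: Qs' = 12 + 5(P - 2)
= 2 + 5P
New equilibrium quantity:
Q_new = 739/7
Tax revenue = tax * Q_new = 2 * 739/7 = 1478/7

1478/7


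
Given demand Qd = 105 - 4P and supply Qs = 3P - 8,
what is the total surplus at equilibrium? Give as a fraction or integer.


Find equilibrium: 105 - 4P = 3P - 8
105 + 8 = 7P
P* = 113/7 = 113/7
Q* = 3*113/7 - 8 = 283/7
Inverse demand: P = 105/4 - Q/4, so P_max = 105/4
Inverse supply: P = 8/3 + Q/3, so P_min = 8/3
CS = (1/2) * 283/7 * (105/4 - 113/7) = 80089/392
PS = (1/2) * 283/7 * (113/7 - 8/3) = 80089/294
TS = CS + PS = 80089/392 + 80089/294 = 80089/168

80089/168


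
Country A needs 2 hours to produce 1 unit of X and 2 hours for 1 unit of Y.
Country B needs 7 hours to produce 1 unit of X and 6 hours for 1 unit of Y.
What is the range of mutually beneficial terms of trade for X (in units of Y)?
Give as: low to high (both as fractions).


Opportunity cost of X for Country A = hours_X / hours_Y = 2/2 = 1 units of Y
Opportunity cost of X for Country B = hours_X / hours_Y = 7/6 = 7/6 units of Y
Terms of trade must be between the two opportunity costs.
Range: 1 to 7/6

1 to 7/6


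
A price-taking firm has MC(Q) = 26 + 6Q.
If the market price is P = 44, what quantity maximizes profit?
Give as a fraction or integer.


In perfect competition, profit is maximized where P = MC.
44 = 26 + 6Q
18 = 6Q
Q* = 18/6 = 3

3


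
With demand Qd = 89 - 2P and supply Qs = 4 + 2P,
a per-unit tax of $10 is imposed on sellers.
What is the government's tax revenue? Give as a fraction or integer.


With tax on sellers, new supply: Qs' = 4 + 2(P - 10)
= 2P - 16
New equilibrium quantity:
Q_new = 73/2
Tax revenue = tax * Q_new = 10 * 73/2 = 365

365


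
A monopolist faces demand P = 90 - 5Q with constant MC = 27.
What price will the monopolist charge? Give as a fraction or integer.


MR = 90 - 10Q
Set MR = MC: 90 - 10Q = 27
Q* = 63/10
Substitute into demand:
P* = 90 - 5*63/10 = 117/2

117/2


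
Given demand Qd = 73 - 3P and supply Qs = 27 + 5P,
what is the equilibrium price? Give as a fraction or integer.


At equilibrium, Qd = Qs.
73 - 3P = 27 + 5P
73 - 27 = 3P + 5P
46 = 8P
P* = 46/8 = 23/4

23/4


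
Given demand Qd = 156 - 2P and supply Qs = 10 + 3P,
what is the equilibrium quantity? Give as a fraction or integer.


First find equilibrium price:
156 - 2P = 10 + 3P
P* = 146/5 = 146/5
Then substitute into demand:
Q* = 156 - 2 * 146/5 = 488/5

488/5


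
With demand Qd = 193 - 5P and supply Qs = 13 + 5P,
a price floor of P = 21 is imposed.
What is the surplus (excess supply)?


At P = 21:
Qd = 193 - 5*21 = 88
Qs = 13 + 5*21 = 118
Surplus = Qs - Qd = 118 - 88 = 30

30


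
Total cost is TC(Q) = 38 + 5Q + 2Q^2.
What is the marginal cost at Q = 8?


MC = dTC/dQ = 5 + 2*2*Q
At Q = 8:
MC = 5 + 4*8
MC = 5 + 32 = 37

37


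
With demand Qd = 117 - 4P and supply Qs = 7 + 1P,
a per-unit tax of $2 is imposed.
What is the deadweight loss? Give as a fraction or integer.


Pre-tax equilibrium quantity: Q* = 29
Post-tax equilibrium quantity: Q_tax = 137/5
Reduction in quantity: Q* - Q_tax = 8/5
DWL = (1/2) * tax * (Q* - Q_tax)
DWL = (1/2) * 2 * 8/5 = 8/5

8/5


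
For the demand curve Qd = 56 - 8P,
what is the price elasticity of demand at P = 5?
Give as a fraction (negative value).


dQ/dP = -8
At P = 5: Q = 56 - 8*5 = 16
E = (dQ/dP)(P/Q) = (-8)(5/16) = -5/2

-5/2


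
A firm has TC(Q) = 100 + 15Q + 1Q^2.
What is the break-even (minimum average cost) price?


AC(Q) = 100/Q + 15 + 1Q
To minimize: dAC/dQ = -100/Q^2 + 1 = 0
Q^2 = 100/1 = 100
Q* = 10
Min AC = 100/10 + 15 + 1*10
Min AC = 10 + 15 + 10 = 35

35


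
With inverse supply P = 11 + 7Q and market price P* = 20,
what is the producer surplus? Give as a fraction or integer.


Minimum supply price (at Q=0): P_min = 11
Quantity supplied at P* = 20:
Q* = (20 - 11)/7 = 9/7
PS = (1/2) * Q* * (P* - P_min)
PS = (1/2) * 9/7 * (20 - 11)
PS = (1/2) * 9/7 * 9 = 81/14

81/14


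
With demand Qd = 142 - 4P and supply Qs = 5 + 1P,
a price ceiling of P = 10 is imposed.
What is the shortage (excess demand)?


At P = 10:
Qd = 142 - 4*10 = 102
Qs = 5 + 1*10 = 15
Shortage = Qd - Qs = 102 - 15 = 87

87


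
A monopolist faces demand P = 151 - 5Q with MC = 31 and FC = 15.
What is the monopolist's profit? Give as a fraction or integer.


MR = MC: 151 - 10Q = 31
Q* = 12
P* = 151 - 5*12 = 91
Profit = (P* - MC)*Q* - FC
= (91 - 31)*12 - 15
= 60*12 - 15
= 720 - 15 = 705

705


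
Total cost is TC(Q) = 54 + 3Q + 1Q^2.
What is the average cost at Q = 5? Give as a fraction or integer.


TC(5) = 54 + 3*5 + 1*5^2
TC(5) = 54 + 15 + 25 = 94
AC = TC/Q = 94/5 = 94/5

94/5


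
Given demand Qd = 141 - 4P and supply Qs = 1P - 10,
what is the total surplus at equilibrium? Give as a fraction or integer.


Find equilibrium: 141 - 4P = 1P - 10
141 + 10 = 5P
P* = 151/5 = 151/5
Q* = 1*151/5 - 10 = 101/5
Inverse demand: P = 141/4 - Q/4, so P_max = 141/4
Inverse supply: P = 10 + Q/1, so P_min = 10
CS = (1/2) * 101/5 * (141/4 - 151/5) = 10201/200
PS = (1/2) * 101/5 * (151/5 - 10) = 10201/50
TS = CS + PS = 10201/200 + 10201/50 = 10201/40

10201/40


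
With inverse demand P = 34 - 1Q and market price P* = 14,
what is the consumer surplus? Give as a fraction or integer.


Maximum willingness to pay (at Q=0): P_max = 34
Quantity demanded at P* = 14:
Q* = (34 - 14)/1 = 20
CS = (1/2) * Q* * (P_max - P*)
CS = (1/2) * 20 * (34 - 14)
CS = (1/2) * 20 * 20 = 200

200


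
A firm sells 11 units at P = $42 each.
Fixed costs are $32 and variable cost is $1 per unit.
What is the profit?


Total Revenue = P * Q = 42 * 11 = $462
Total Cost = FC + VC*Q = 32 + 1*11 = $43
Profit = TR - TC = 462 - 43 = $419

$419


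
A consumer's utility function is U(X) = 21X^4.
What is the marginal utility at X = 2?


MU = dU/dX = 21*4*X^(4-1)
MU = 84*X^3
At X = 2:
MU = 84 * 2^3
MU = 84 * 8 = 672

672


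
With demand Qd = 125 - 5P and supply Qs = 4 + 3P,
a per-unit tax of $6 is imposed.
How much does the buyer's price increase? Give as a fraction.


With a per-unit tax, the buyer's price increase depends on relative slopes.
Supply slope: d = 3, Demand slope: b = 5
Buyer's price increase = d * tax / (b + d)
= 3 * 6 / (5 + 3)
= 18 / 8 = 9/4

9/4


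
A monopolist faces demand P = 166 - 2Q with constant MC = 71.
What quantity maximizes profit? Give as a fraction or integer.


TR = P*Q = (166 - 2Q)Q = 166Q - 2Q^2
MR = dTR/dQ = 166 - 4Q
Set MR = MC:
166 - 4Q = 71
95 = 4Q
Q* = 95/4 = 95/4

95/4


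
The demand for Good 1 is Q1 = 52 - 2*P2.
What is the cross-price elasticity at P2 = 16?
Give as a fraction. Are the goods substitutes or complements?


dQ1/dP2 = -2
At P2 = 16: Q1 = 52 - 2*16 = 20
Exy = (dQ1/dP2)(P2/Q1) = -2 * 16 / 20 = -8/5
Since Exy < 0, the goods are complements.

-8/5 (complements)


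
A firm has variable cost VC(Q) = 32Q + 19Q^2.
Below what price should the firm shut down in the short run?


AVC(Q) = VC(Q)/Q = 32 + 19Q
AVC is increasing in Q, so minimum AVC is at Q -> 0+.
Min AVC = 32
The firm should shut down if P < 32.

32


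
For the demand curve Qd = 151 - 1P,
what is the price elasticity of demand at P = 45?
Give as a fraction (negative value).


dQ/dP = -1
At P = 45: Q = 151 - 1*45 = 106
E = (dQ/dP)(P/Q) = (-1)(45/106) = -45/106

-45/106


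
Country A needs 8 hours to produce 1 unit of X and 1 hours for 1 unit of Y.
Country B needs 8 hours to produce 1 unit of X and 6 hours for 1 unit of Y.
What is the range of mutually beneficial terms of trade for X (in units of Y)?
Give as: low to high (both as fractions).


Opportunity cost of X for Country A = hours_X / hours_Y = 8/1 = 8 units of Y
Opportunity cost of X for Country B = hours_X / hours_Y = 8/6 = 4/3 units of Y
Terms of trade must be between the two opportunity costs.
Range: 4/3 to 8

4/3 to 8


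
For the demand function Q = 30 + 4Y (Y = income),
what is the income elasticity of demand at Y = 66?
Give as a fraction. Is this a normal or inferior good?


dQ/dY = 4
At Y = 66: Q = 30 + 4*66 = 294
Ey = (dQ/dY)(Y/Q) = 4 * 66 / 294 = 44/49
Since Ey > 0, this is a normal good.

44/49 (normal good)


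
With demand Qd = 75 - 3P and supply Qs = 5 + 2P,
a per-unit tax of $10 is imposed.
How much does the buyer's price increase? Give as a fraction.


With a per-unit tax, the buyer's price increase depends on relative slopes.
Supply slope: d = 2, Demand slope: b = 3
Buyer's price increase = d * tax / (b + d)
= 2 * 10 / (3 + 2)
= 20 / 5 = 4

4


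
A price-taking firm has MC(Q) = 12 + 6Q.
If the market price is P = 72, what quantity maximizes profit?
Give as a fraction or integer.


In perfect competition, profit is maximized where P = MC.
72 = 12 + 6Q
60 = 6Q
Q* = 60/6 = 10

10


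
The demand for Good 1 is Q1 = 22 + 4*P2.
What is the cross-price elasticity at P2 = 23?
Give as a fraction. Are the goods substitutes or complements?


dQ1/dP2 = 4
At P2 = 23: Q1 = 22 + 4*23 = 114
Exy = (dQ1/dP2)(P2/Q1) = 4 * 23 / 114 = 46/57
Since Exy > 0, the goods are substitutes.

46/57 (substitutes)


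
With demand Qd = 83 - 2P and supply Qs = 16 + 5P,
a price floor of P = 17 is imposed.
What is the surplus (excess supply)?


At P = 17:
Qd = 83 - 2*17 = 49
Qs = 16 + 5*17 = 101
Surplus = Qs - Qd = 101 - 49 = 52

52


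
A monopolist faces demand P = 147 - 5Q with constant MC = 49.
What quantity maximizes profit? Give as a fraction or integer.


TR = P*Q = (147 - 5Q)Q = 147Q - 5Q^2
MR = dTR/dQ = 147 - 10Q
Set MR = MC:
147 - 10Q = 49
98 = 10Q
Q* = 98/10 = 49/5

49/5


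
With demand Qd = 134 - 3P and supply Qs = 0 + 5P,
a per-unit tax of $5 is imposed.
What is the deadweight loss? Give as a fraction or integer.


Pre-tax equilibrium quantity: Q* = 335/4
Post-tax equilibrium quantity: Q_tax = 595/8
Reduction in quantity: Q* - Q_tax = 75/8
DWL = (1/2) * tax * (Q* - Q_tax)
DWL = (1/2) * 5 * 75/8 = 375/16

375/16


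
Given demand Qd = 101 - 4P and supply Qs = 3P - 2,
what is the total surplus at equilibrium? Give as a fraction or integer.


Find equilibrium: 101 - 4P = 3P - 2
101 + 2 = 7P
P* = 103/7 = 103/7
Q* = 3*103/7 - 2 = 295/7
Inverse demand: P = 101/4 - Q/4, so P_max = 101/4
Inverse supply: P = 2/3 + Q/3, so P_min = 2/3
CS = (1/2) * 295/7 * (101/4 - 103/7) = 87025/392
PS = (1/2) * 295/7 * (103/7 - 2/3) = 87025/294
TS = CS + PS = 87025/392 + 87025/294 = 87025/168

87025/168


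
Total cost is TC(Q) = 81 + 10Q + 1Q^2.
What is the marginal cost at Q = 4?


MC = dTC/dQ = 10 + 2*1*Q
At Q = 4:
MC = 10 + 2*4
MC = 10 + 8 = 18

18


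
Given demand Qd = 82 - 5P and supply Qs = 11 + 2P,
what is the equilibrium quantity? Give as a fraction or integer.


First find equilibrium price:
82 - 5P = 11 + 2P
P* = 71/7 = 71/7
Then substitute into demand:
Q* = 82 - 5 * 71/7 = 219/7

219/7


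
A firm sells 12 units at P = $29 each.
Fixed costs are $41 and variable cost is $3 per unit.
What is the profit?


Total Revenue = P * Q = 29 * 12 = $348
Total Cost = FC + VC*Q = 41 + 3*12 = $77
Profit = TR - TC = 348 - 77 = $271

$271


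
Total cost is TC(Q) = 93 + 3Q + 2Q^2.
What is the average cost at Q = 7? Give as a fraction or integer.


TC(7) = 93 + 3*7 + 2*7^2
TC(7) = 93 + 21 + 98 = 212
AC = TC/Q = 212/7 = 212/7

212/7


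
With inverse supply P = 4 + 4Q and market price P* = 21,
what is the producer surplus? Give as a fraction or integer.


Minimum supply price (at Q=0): P_min = 4
Quantity supplied at P* = 21:
Q* = (21 - 4)/4 = 17/4
PS = (1/2) * Q* * (P* - P_min)
PS = (1/2) * 17/4 * (21 - 4)
PS = (1/2) * 17/4 * 17 = 289/8

289/8


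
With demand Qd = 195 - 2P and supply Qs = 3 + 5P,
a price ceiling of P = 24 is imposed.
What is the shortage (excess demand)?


At P = 24:
Qd = 195 - 2*24 = 147
Qs = 3 + 5*24 = 123
Shortage = Qd - Qs = 147 - 123 = 24

24


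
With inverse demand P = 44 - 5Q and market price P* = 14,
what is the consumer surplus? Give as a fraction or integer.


Maximum willingness to pay (at Q=0): P_max = 44
Quantity demanded at P* = 14:
Q* = (44 - 14)/5 = 6
CS = (1/2) * Q* * (P_max - P*)
CS = (1/2) * 6 * (44 - 14)
CS = (1/2) * 6 * 30 = 90

90


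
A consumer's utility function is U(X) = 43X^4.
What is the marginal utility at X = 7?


MU = dU/dX = 43*4*X^(4-1)
MU = 172*X^3
At X = 7:
MU = 172 * 7^3
MU = 172 * 343 = 58996

58996


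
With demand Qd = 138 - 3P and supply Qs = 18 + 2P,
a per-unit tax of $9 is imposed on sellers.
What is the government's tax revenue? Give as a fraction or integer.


With tax on sellers, new supply: Qs' = 18 + 2(P - 9)
= 0 + 2P
New equilibrium quantity:
Q_new = 276/5
Tax revenue = tax * Q_new = 9 * 276/5 = 2484/5

2484/5


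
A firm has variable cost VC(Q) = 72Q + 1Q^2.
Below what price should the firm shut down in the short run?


AVC(Q) = VC(Q)/Q = 72 + 1Q
AVC is increasing in Q, so minimum AVC is at Q -> 0+.
Min AVC = 72
The firm should shut down if P < 72.

72


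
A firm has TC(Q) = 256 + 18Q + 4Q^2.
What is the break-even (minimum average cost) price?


AC(Q) = 256/Q + 18 + 4Q
To minimize: dAC/dQ = -256/Q^2 + 4 = 0
Q^2 = 256/4 = 64
Q* = 8
Min AC = 256/8 + 18 + 4*8
Min AC = 32 + 18 + 32 = 82

82


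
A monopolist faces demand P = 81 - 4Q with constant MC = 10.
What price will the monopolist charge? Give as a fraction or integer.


MR = 81 - 8Q
Set MR = MC: 81 - 8Q = 10
Q* = 71/8
Substitute into demand:
P* = 81 - 4*71/8 = 91/2

91/2


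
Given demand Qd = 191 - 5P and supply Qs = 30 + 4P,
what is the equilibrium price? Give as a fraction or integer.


At equilibrium, Qd = Qs.
191 - 5P = 30 + 4P
191 - 30 = 5P + 4P
161 = 9P
P* = 161/9 = 161/9

161/9


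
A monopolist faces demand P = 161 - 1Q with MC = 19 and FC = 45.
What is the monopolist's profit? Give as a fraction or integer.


MR = MC: 161 - 2Q = 19
Q* = 71
P* = 161 - 1*71 = 90
Profit = (P* - MC)*Q* - FC
= (90 - 19)*71 - 45
= 71*71 - 45
= 5041 - 45 = 4996

4996


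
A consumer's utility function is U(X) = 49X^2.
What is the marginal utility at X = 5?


MU = dU/dX = 49*2*X^(2-1)
MU = 98*X^1
At X = 5:
MU = 98 * 5^1
MU = 98 * 5 = 490

490


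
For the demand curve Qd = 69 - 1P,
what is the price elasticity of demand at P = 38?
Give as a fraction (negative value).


dQ/dP = -1
At P = 38: Q = 69 - 1*38 = 31
E = (dQ/dP)(P/Q) = (-1)(38/31) = -38/31

-38/31


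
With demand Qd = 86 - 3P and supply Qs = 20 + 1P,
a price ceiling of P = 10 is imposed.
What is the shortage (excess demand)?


At P = 10:
Qd = 86 - 3*10 = 56
Qs = 20 + 1*10 = 30
Shortage = Qd - Qs = 56 - 30 = 26

26


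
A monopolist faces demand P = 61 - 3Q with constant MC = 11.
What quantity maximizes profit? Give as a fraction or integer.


TR = P*Q = (61 - 3Q)Q = 61Q - 3Q^2
MR = dTR/dQ = 61 - 6Q
Set MR = MC:
61 - 6Q = 11
50 = 6Q
Q* = 50/6 = 25/3

25/3


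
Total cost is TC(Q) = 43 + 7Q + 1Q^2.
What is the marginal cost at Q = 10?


MC = dTC/dQ = 7 + 2*1*Q
At Q = 10:
MC = 7 + 2*10
MC = 7 + 20 = 27

27


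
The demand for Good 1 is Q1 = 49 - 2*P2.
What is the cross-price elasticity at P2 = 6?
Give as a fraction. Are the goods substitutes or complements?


dQ1/dP2 = -2
At P2 = 6: Q1 = 49 - 2*6 = 37
Exy = (dQ1/dP2)(P2/Q1) = -2 * 6 / 37 = -12/37
Since Exy < 0, the goods are complements.

-12/37 (complements)


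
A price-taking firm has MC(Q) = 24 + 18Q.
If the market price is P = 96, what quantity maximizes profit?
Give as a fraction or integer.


In perfect competition, profit is maximized where P = MC.
96 = 24 + 18Q
72 = 18Q
Q* = 72/18 = 4

4


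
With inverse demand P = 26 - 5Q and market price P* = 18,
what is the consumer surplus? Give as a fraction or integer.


Maximum willingness to pay (at Q=0): P_max = 26
Quantity demanded at P* = 18:
Q* = (26 - 18)/5 = 8/5
CS = (1/2) * Q* * (P_max - P*)
CS = (1/2) * 8/5 * (26 - 18)
CS = (1/2) * 8/5 * 8 = 32/5

32/5


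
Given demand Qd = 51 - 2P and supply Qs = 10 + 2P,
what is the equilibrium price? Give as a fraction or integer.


At equilibrium, Qd = Qs.
51 - 2P = 10 + 2P
51 - 10 = 2P + 2P
41 = 4P
P* = 41/4 = 41/4

41/4


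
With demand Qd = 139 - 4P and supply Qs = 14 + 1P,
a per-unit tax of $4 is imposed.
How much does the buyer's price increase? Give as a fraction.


With a per-unit tax, the buyer's price increase depends on relative slopes.
Supply slope: d = 1, Demand slope: b = 4
Buyer's price increase = d * tax / (b + d)
= 1 * 4 / (4 + 1)
= 4 / 5 = 4/5

4/5


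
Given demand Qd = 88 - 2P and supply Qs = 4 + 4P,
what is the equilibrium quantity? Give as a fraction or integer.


First find equilibrium price:
88 - 2P = 4 + 4P
P* = 84/6 = 14
Then substitute into demand:
Q* = 88 - 2 * 14 = 60

60


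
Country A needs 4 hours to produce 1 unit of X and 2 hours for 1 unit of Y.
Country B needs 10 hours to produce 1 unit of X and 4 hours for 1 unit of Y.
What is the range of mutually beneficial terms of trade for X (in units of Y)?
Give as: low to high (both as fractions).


Opportunity cost of X for Country A = hours_X / hours_Y = 4/2 = 2 units of Y
Opportunity cost of X for Country B = hours_X / hours_Y = 10/4 = 5/2 units of Y
Terms of trade must be between the two opportunity costs.
Range: 2 to 5/2

2 to 5/2


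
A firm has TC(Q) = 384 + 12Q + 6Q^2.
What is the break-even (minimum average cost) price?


AC(Q) = 384/Q + 12 + 6Q
To minimize: dAC/dQ = -384/Q^2 + 6 = 0
Q^2 = 384/6 = 64
Q* = 8
Min AC = 384/8 + 12 + 6*8
Min AC = 48 + 12 + 48 = 108

108


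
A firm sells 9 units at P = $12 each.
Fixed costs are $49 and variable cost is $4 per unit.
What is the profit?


Total Revenue = P * Q = 12 * 9 = $108
Total Cost = FC + VC*Q = 49 + 4*9 = $85
Profit = TR - TC = 108 - 85 = $23

$23


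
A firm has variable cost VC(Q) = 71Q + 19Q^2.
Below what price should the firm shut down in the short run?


AVC(Q) = VC(Q)/Q = 71 + 19Q
AVC is increasing in Q, so minimum AVC is at Q -> 0+.
Min AVC = 71
The firm should shut down if P < 71.

71


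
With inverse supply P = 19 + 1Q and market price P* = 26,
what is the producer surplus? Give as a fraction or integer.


Minimum supply price (at Q=0): P_min = 19
Quantity supplied at P* = 26:
Q* = (26 - 19)/1 = 7
PS = (1/2) * Q* * (P* - P_min)
PS = (1/2) * 7 * (26 - 19)
PS = (1/2) * 7 * 7 = 49/2

49/2


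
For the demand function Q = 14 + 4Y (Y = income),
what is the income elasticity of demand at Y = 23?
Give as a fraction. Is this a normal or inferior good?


dQ/dY = 4
At Y = 23: Q = 14 + 4*23 = 106
Ey = (dQ/dY)(Y/Q) = 4 * 23 / 106 = 46/53
Since Ey > 0, this is a normal good.

46/53 (normal good)


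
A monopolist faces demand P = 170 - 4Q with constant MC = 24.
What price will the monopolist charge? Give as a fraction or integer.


MR = 170 - 8Q
Set MR = MC: 170 - 8Q = 24
Q* = 73/4
Substitute into demand:
P* = 170 - 4*73/4 = 97

97


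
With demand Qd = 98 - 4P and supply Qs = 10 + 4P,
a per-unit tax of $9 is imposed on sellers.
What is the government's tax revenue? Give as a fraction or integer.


With tax on sellers, new supply: Qs' = 10 + 4(P - 9)
= 4P - 26
New equilibrium quantity:
Q_new = 36
Tax revenue = tax * Q_new = 9 * 36 = 324

324


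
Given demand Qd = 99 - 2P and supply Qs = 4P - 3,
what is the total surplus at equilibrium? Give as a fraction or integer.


Find equilibrium: 99 - 2P = 4P - 3
99 + 3 = 6P
P* = 102/6 = 17
Q* = 4*17 - 3 = 65
Inverse demand: P = 99/2 - Q/2, so P_max = 99/2
Inverse supply: P = 3/4 + Q/4, so P_min = 3/4
CS = (1/2) * 65 * (99/2 - 17) = 4225/4
PS = (1/2) * 65 * (17 - 3/4) = 4225/8
TS = CS + PS = 4225/4 + 4225/8 = 12675/8

12675/8


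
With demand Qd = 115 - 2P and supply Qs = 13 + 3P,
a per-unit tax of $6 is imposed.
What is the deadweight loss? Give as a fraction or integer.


Pre-tax equilibrium quantity: Q* = 371/5
Post-tax equilibrium quantity: Q_tax = 67
Reduction in quantity: Q* - Q_tax = 36/5
DWL = (1/2) * tax * (Q* - Q_tax)
DWL = (1/2) * 6 * 36/5 = 108/5

108/5


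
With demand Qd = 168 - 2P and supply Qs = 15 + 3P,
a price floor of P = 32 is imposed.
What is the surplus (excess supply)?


At P = 32:
Qd = 168 - 2*32 = 104
Qs = 15 + 3*32 = 111
Surplus = Qs - Qd = 111 - 104 = 7

7


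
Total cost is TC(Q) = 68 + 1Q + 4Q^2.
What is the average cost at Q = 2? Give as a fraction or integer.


TC(2) = 68 + 1*2 + 4*2^2
TC(2) = 68 + 2 + 16 = 86
AC = TC/Q = 86/2 = 43

43


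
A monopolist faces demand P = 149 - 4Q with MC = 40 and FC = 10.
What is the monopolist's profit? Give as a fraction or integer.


MR = MC: 149 - 8Q = 40
Q* = 109/8
P* = 149 - 4*109/8 = 189/2
Profit = (P* - MC)*Q* - FC
= (189/2 - 40)*109/8 - 10
= 109/2*109/8 - 10
= 11881/16 - 10 = 11721/16

11721/16


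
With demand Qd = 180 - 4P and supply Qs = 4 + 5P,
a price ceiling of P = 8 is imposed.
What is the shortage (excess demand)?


At P = 8:
Qd = 180 - 4*8 = 148
Qs = 4 + 5*8 = 44
Shortage = Qd - Qs = 148 - 44 = 104

104


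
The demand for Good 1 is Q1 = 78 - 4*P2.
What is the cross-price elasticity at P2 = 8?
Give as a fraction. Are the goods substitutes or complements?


dQ1/dP2 = -4
At P2 = 8: Q1 = 78 - 4*8 = 46
Exy = (dQ1/dP2)(P2/Q1) = -4 * 8 / 46 = -16/23
Since Exy < 0, the goods are complements.

-16/23 (complements)


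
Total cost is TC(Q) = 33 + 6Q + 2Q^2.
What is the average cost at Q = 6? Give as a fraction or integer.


TC(6) = 33 + 6*6 + 2*6^2
TC(6) = 33 + 36 + 72 = 141
AC = TC/Q = 141/6 = 47/2

47/2


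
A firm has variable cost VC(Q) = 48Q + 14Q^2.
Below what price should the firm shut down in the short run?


AVC(Q) = VC(Q)/Q = 48 + 14Q
AVC is increasing in Q, so minimum AVC is at Q -> 0+.
Min AVC = 48
The firm should shut down if P < 48.

48


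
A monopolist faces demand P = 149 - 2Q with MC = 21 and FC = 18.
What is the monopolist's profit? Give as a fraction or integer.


MR = MC: 149 - 4Q = 21
Q* = 32
P* = 149 - 2*32 = 85
Profit = (P* - MC)*Q* - FC
= (85 - 21)*32 - 18
= 64*32 - 18
= 2048 - 18 = 2030

2030


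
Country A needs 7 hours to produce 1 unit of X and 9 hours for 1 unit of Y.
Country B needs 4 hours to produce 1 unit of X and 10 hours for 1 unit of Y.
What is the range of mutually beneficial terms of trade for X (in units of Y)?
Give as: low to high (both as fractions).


Opportunity cost of X for Country A = hours_X / hours_Y = 7/9 = 7/9 units of Y
Opportunity cost of X for Country B = hours_X / hours_Y = 4/10 = 2/5 units of Y
Terms of trade must be between the two opportunity costs.
Range: 2/5 to 7/9

2/5 to 7/9


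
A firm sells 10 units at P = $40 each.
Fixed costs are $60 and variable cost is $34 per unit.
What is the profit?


Total Revenue = P * Q = 40 * 10 = $400
Total Cost = FC + VC*Q = 60 + 34*10 = $400
Profit = TR - TC = 400 - 400 = $0

$0


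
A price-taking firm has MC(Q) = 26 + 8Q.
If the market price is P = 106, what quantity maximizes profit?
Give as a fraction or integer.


In perfect competition, profit is maximized where P = MC.
106 = 26 + 8Q
80 = 8Q
Q* = 80/8 = 10

10


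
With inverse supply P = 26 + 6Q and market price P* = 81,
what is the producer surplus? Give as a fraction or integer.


Minimum supply price (at Q=0): P_min = 26
Quantity supplied at P* = 81:
Q* = (81 - 26)/6 = 55/6
PS = (1/2) * Q* * (P* - P_min)
PS = (1/2) * 55/6 * (81 - 26)
PS = (1/2) * 55/6 * 55 = 3025/12

3025/12


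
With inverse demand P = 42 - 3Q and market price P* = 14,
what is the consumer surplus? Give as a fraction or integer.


Maximum willingness to pay (at Q=0): P_max = 42
Quantity demanded at P* = 14:
Q* = (42 - 14)/3 = 28/3
CS = (1/2) * Q* * (P_max - P*)
CS = (1/2) * 28/3 * (42 - 14)
CS = (1/2) * 28/3 * 28 = 392/3

392/3


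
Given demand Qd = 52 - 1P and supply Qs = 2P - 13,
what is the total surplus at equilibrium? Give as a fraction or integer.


Find equilibrium: 52 - 1P = 2P - 13
52 + 13 = 3P
P* = 65/3 = 65/3
Q* = 2*65/3 - 13 = 91/3
Inverse demand: P = 52 - Q/1, so P_max = 52
Inverse supply: P = 13/2 + Q/2, so P_min = 13/2
CS = (1/2) * 91/3 * (52 - 65/3) = 8281/18
PS = (1/2) * 91/3 * (65/3 - 13/2) = 8281/36
TS = CS + PS = 8281/18 + 8281/36 = 8281/12

8281/12


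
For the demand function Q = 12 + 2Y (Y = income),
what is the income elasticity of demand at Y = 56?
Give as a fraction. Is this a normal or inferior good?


dQ/dY = 2
At Y = 56: Q = 12 + 2*56 = 124
Ey = (dQ/dY)(Y/Q) = 2 * 56 / 124 = 28/31
Since Ey > 0, this is a normal good.

28/31 (normal good)


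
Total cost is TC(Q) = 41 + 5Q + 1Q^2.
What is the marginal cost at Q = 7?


MC = dTC/dQ = 5 + 2*1*Q
At Q = 7:
MC = 5 + 2*7
MC = 5 + 14 = 19

19


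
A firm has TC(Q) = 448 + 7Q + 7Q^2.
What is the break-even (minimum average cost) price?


AC(Q) = 448/Q + 7 + 7Q
To minimize: dAC/dQ = -448/Q^2 + 7 = 0
Q^2 = 448/7 = 64
Q* = 8
Min AC = 448/8 + 7 + 7*8
Min AC = 56 + 7 + 56 = 119

119


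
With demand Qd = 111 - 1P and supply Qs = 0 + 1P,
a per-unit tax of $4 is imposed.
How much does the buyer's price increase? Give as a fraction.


With a per-unit tax, the buyer's price increase depends on relative slopes.
Supply slope: d = 1, Demand slope: b = 1
Buyer's price increase = d * tax / (b + d)
= 1 * 4 / (1 + 1)
= 4 / 2 = 2

2


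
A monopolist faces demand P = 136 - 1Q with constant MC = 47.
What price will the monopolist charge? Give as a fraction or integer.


MR = 136 - 2Q
Set MR = MC: 136 - 2Q = 47
Q* = 89/2
Substitute into demand:
P* = 136 - 1*89/2 = 183/2

183/2


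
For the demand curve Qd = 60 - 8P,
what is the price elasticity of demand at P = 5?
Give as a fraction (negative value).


dQ/dP = -8
At P = 5: Q = 60 - 8*5 = 20
E = (dQ/dP)(P/Q) = (-8)(5/20) = -2

-2


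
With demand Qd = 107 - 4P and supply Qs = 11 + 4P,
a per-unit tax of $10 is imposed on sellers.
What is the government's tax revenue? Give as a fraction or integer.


With tax on sellers, new supply: Qs' = 11 + 4(P - 10)
= 4P - 29
New equilibrium quantity:
Q_new = 39
Tax revenue = tax * Q_new = 10 * 39 = 390

390


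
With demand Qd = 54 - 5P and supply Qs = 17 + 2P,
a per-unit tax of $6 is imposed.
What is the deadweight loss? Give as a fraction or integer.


Pre-tax equilibrium quantity: Q* = 193/7
Post-tax equilibrium quantity: Q_tax = 19
Reduction in quantity: Q* - Q_tax = 60/7
DWL = (1/2) * tax * (Q* - Q_tax)
DWL = (1/2) * 6 * 60/7 = 180/7

180/7


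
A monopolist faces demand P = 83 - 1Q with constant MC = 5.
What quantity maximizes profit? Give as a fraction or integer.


TR = P*Q = (83 - 1Q)Q = 83Q - 1Q^2
MR = dTR/dQ = 83 - 2Q
Set MR = MC:
83 - 2Q = 5
78 = 2Q
Q* = 78/2 = 39

39


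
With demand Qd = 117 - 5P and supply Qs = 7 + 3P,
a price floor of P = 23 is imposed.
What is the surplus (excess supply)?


At P = 23:
Qd = 117 - 5*23 = 2
Qs = 7 + 3*23 = 76
Surplus = Qs - Qd = 76 - 2 = 74

74


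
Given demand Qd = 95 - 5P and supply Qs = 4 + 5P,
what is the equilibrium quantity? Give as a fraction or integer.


First find equilibrium price:
95 - 5P = 4 + 5P
P* = 91/10 = 91/10
Then substitute into demand:
Q* = 95 - 5 * 91/10 = 99/2

99/2


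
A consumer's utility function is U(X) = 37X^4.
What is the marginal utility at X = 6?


MU = dU/dX = 37*4*X^(4-1)
MU = 148*X^3
At X = 6:
MU = 148 * 6^3
MU = 148 * 216 = 31968

31968


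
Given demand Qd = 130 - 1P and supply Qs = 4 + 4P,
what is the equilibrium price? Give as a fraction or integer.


At equilibrium, Qd = Qs.
130 - 1P = 4 + 4P
130 - 4 = 1P + 4P
126 = 5P
P* = 126/5 = 126/5

126/5


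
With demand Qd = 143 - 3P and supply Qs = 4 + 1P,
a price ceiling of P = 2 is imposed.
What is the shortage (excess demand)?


At P = 2:
Qd = 143 - 3*2 = 137
Qs = 4 + 1*2 = 6
Shortage = Qd - Qs = 137 - 6 = 131

131


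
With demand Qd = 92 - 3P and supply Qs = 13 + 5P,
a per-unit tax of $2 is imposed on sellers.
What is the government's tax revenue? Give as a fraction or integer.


With tax on sellers, new supply: Qs' = 13 + 5(P - 2)
= 3 + 5P
New equilibrium quantity:
Q_new = 469/8
Tax revenue = tax * Q_new = 2 * 469/8 = 469/4

469/4


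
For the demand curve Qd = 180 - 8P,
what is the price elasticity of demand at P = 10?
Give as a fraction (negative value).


dQ/dP = -8
At P = 10: Q = 180 - 8*10 = 100
E = (dQ/dP)(P/Q) = (-8)(10/100) = -4/5

-4/5


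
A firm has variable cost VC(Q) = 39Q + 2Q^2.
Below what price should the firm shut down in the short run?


AVC(Q) = VC(Q)/Q = 39 + 2Q
AVC is increasing in Q, so minimum AVC is at Q -> 0+.
Min AVC = 39
The firm should shut down if P < 39.

39


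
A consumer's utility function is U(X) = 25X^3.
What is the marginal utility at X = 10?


MU = dU/dX = 25*3*X^(3-1)
MU = 75*X^2
At X = 10:
MU = 75 * 10^2
MU = 75 * 100 = 7500

7500


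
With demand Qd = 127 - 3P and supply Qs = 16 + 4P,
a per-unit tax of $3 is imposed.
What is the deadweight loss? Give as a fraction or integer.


Pre-tax equilibrium quantity: Q* = 556/7
Post-tax equilibrium quantity: Q_tax = 520/7
Reduction in quantity: Q* - Q_tax = 36/7
DWL = (1/2) * tax * (Q* - Q_tax)
DWL = (1/2) * 3 * 36/7 = 54/7

54/7


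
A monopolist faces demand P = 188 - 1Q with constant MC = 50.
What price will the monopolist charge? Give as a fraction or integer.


MR = 188 - 2Q
Set MR = MC: 188 - 2Q = 50
Q* = 69
Substitute into demand:
P* = 188 - 1*69 = 119

119


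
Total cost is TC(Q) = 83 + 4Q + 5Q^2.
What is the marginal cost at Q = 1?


MC = dTC/dQ = 4 + 2*5*Q
At Q = 1:
MC = 4 + 10*1
MC = 4 + 10 = 14

14


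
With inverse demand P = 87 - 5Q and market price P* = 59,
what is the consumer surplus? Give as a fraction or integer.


Maximum willingness to pay (at Q=0): P_max = 87
Quantity demanded at P* = 59:
Q* = (87 - 59)/5 = 28/5
CS = (1/2) * Q* * (P_max - P*)
CS = (1/2) * 28/5 * (87 - 59)
CS = (1/2) * 28/5 * 28 = 392/5

392/5


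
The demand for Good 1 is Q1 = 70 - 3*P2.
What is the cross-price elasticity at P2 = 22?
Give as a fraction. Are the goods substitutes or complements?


dQ1/dP2 = -3
At P2 = 22: Q1 = 70 - 3*22 = 4
Exy = (dQ1/dP2)(P2/Q1) = -3 * 22 / 4 = -33/2
Since Exy < 0, the goods are complements.

-33/2 (complements)


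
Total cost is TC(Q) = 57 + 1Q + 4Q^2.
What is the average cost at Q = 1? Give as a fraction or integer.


TC(1) = 57 + 1*1 + 4*1^2
TC(1) = 57 + 1 + 4 = 62
AC = TC/Q = 62/1 = 62

62
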